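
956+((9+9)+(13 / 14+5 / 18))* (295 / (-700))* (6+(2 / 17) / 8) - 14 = 53577541 / 59976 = 893.32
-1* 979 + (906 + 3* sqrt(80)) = -73 + 12* sqrt(5) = -46.17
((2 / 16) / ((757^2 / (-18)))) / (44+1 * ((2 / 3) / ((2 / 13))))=-27 / 332368420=-0.00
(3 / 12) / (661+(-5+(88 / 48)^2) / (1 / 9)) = 1 / 2585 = 0.00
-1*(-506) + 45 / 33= 5581 / 11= 507.36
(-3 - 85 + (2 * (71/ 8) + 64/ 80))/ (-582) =463/ 3880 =0.12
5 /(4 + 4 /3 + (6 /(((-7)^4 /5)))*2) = 36015 /38596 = 0.93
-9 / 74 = -0.12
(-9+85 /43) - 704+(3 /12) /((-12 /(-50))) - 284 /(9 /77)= -9720695 /3096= -3139.76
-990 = -990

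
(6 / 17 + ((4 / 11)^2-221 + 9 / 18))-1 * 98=-1308313 / 4114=-318.01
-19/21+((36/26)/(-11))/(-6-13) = -51245/57057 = -0.90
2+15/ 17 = 49/ 17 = 2.88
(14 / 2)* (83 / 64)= 581 / 64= 9.08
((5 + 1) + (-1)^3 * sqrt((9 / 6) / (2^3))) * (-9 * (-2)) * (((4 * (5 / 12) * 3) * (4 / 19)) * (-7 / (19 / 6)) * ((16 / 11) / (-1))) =1451520 / 3971 - 60480 * sqrt(3) / 3971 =339.15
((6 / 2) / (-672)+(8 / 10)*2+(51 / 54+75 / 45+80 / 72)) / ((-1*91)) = -53603 / 917280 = -0.06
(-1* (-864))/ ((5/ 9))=7776/ 5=1555.20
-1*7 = -7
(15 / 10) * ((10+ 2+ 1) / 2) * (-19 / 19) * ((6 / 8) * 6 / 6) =-117 / 16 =-7.31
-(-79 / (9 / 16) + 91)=445 / 9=49.44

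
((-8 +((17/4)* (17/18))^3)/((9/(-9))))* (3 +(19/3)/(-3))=-21151585/419904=-50.37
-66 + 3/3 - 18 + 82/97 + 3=-79.15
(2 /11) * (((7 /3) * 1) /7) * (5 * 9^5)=196830 /11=17893.64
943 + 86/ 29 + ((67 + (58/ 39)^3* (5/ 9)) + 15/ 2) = 31654805357/ 30964518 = 1022.29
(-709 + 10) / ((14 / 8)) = -2796 / 7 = -399.43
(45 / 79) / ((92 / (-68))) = -765 / 1817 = -0.42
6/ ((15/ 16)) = 32/ 5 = 6.40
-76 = -76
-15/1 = -15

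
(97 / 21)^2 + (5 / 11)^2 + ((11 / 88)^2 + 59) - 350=-920173007 / 3415104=-269.44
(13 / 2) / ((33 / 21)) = 91 / 22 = 4.14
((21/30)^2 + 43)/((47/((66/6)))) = 47839/4700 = 10.18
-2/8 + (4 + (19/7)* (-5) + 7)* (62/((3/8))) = -11911/28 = -425.39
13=13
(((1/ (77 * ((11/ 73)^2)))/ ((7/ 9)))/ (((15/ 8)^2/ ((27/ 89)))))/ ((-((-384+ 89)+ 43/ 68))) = 626178816/ 2904712408675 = 0.00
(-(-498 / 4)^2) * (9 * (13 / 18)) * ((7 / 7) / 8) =-806013 / 64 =-12593.95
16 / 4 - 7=-3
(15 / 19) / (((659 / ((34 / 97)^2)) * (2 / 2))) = 17340 / 117810089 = 0.00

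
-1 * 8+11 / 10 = -69 / 10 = -6.90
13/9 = 1.44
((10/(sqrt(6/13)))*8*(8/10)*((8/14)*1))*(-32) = -4096*sqrt(78)/21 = -1722.61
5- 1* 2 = 3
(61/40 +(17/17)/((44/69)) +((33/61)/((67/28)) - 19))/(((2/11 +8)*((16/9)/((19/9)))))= -178589569/78470400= -2.28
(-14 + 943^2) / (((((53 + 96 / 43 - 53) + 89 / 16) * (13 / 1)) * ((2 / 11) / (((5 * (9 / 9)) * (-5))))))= -2713601000 / 2249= -1206581.15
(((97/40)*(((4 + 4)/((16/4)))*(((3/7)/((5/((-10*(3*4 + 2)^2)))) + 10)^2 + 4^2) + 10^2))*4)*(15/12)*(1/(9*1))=1213955/18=67441.94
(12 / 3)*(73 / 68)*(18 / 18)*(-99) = -7227 / 17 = -425.12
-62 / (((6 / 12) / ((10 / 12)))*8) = -155 / 12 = -12.92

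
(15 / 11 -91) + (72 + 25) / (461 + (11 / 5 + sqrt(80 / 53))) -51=-109782490679 / 781776512 -2425*sqrt(265) / 71070592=-140.43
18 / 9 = 2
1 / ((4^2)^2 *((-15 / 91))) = -91 / 3840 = -0.02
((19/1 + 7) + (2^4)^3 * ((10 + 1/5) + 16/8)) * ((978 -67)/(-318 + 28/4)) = -227737246/1555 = -146454.82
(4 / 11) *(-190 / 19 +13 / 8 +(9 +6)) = 53 / 22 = 2.41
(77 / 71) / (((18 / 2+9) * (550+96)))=77 / 825588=0.00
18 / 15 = 6 / 5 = 1.20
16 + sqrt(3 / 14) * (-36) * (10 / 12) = 16 - 15 * sqrt(42) / 7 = 2.11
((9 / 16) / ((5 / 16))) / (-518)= -9 / 2590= -0.00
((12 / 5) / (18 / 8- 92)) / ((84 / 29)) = -116 / 12565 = -0.01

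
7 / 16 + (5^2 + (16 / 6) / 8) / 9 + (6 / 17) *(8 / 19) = 474551 / 139536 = 3.40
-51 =-51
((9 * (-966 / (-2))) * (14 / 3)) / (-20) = -10143 / 10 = -1014.30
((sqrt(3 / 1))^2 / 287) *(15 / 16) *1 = 45 / 4592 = 0.01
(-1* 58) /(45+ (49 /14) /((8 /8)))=-116 /97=-1.20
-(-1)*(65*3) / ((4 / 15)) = 2925 / 4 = 731.25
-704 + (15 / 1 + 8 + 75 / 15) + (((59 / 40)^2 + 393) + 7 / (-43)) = -19331917 / 68800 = -280.99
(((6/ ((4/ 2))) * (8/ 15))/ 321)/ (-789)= -8/ 1266345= -0.00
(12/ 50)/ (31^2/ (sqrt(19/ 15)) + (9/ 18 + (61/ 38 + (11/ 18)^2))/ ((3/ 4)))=-211352409/ 194270871858550 + 3234527073 * sqrt(285)/ 194270871858550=0.00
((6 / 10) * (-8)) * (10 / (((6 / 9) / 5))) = -360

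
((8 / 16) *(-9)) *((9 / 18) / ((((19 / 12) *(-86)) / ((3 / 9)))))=9 / 1634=0.01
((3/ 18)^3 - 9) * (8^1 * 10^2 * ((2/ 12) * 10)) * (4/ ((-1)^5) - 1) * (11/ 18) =36647.81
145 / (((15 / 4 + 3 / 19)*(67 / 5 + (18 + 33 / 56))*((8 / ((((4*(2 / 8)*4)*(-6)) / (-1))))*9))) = 3085600 / 7980687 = 0.39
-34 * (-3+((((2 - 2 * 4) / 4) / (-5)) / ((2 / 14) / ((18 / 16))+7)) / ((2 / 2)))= 225777 / 2245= 100.57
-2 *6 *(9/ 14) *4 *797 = -172152/ 7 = -24593.14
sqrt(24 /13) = 2* sqrt(78) /13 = 1.36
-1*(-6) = 6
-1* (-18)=18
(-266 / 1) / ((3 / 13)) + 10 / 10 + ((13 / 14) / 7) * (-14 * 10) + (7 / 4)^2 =-392171 / 336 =-1167.18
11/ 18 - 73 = -1303/ 18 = -72.39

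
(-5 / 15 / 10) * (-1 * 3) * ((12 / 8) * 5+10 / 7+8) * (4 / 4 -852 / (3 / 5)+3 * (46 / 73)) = -24517413 / 10220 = -2398.96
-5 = -5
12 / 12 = 1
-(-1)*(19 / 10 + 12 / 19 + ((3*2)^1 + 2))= 2001 / 190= 10.53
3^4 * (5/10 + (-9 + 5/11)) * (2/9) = -144.82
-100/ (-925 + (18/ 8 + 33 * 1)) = 400/ 3559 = 0.11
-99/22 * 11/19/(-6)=0.43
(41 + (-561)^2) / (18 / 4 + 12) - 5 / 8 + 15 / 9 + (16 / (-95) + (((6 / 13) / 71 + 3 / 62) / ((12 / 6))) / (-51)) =232733053680671 / 12199438680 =19077.36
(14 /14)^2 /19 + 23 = 438 /19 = 23.05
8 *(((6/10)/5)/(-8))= -3/25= -0.12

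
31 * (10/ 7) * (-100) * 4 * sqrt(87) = -124000 * sqrt(87)/ 7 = -165227.86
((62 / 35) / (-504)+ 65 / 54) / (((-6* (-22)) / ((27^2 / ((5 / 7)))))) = 25983 / 2800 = 9.28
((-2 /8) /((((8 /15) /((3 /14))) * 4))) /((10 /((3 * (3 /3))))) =-0.01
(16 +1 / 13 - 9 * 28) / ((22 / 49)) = -150283 / 286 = -525.47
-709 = -709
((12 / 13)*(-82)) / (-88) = 123 / 143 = 0.86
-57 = -57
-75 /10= -15 /2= -7.50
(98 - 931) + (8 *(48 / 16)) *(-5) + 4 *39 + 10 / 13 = -10351 / 13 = -796.23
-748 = -748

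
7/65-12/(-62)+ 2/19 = 15563/38285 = 0.41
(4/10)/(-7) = -2/35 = -0.06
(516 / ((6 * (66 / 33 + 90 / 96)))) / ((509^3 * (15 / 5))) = 1376 / 18593984289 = 0.00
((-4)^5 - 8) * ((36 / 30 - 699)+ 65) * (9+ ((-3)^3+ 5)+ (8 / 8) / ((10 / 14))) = -189384384 / 25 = -7575375.36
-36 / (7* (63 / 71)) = -5.80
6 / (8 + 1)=2 / 3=0.67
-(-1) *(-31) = -31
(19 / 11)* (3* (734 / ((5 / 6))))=251028 / 55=4564.15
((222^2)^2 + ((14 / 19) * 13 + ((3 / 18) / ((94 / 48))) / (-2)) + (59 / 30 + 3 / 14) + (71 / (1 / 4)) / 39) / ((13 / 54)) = 53292797291288538 / 5282095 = 10089329573.07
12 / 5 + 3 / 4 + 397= 400.15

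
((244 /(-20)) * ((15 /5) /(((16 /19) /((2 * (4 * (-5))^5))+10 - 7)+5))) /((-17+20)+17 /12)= -3337920000 /3222399947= -1.04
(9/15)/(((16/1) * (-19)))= -3/1520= -0.00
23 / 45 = 0.51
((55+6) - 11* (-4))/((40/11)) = 231/8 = 28.88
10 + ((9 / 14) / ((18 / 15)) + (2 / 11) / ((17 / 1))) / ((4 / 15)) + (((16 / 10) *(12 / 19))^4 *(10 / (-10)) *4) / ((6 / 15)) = 553151623847 / 341180378000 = 1.62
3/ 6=0.50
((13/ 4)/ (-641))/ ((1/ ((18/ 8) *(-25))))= 2925/ 10256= 0.29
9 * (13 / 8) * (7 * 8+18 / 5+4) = 930.15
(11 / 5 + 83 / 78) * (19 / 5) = 24187 / 1950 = 12.40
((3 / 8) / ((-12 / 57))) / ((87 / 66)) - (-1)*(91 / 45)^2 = 2572709 / 939600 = 2.74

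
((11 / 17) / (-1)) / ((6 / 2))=-11 / 51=-0.22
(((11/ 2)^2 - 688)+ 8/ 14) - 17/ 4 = -4630/ 7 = -661.43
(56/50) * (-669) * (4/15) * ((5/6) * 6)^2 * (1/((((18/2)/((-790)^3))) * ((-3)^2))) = 30405289046.91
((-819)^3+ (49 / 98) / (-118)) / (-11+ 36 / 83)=10760731637375 / 206972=51991243.44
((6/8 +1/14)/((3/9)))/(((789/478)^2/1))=1313783/1452549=0.90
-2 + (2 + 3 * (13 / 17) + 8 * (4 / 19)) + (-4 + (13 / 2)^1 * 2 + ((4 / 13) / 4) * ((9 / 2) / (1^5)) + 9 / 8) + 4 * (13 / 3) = 3202945 / 100776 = 31.78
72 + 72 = 144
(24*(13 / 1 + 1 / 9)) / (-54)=-472 / 81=-5.83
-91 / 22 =-4.14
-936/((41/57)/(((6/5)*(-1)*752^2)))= 181024616448/205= 883046909.50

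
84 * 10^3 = 84000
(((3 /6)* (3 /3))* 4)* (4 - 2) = 4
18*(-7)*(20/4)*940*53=-31386600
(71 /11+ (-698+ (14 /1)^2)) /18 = -27.53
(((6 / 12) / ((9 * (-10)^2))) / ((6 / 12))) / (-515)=-1 / 463500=-0.00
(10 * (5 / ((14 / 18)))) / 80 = 45 / 56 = 0.80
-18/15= -6/5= -1.20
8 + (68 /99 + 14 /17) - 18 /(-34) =16897 /1683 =10.04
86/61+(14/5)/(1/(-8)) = -6402/305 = -20.99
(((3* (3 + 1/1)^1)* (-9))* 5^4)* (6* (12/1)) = -4860000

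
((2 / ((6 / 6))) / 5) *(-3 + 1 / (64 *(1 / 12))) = -9 / 8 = -1.12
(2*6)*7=84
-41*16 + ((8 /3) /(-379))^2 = -848056400 /1292769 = -656.00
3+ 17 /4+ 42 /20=187 /20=9.35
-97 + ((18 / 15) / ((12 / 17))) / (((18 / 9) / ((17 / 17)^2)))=-1923 / 20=-96.15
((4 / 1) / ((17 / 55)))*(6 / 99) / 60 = 2 / 153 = 0.01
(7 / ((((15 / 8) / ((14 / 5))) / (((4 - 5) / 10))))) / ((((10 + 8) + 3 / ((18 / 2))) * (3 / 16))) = -6272 / 20625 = -0.30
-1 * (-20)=20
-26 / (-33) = 0.79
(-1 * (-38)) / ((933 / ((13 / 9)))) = 494 / 8397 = 0.06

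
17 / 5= 3.40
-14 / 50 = -7 / 25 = -0.28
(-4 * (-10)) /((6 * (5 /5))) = 6.67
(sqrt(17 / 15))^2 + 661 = 9932 / 15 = 662.13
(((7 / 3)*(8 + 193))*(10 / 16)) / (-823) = -2345 / 6584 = -0.36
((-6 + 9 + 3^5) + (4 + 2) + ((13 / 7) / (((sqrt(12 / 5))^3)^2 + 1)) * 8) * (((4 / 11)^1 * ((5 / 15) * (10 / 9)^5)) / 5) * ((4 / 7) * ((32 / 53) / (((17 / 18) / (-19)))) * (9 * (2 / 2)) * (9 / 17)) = -1276971991040000 / 3717441735777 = -343.51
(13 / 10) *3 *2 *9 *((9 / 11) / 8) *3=9477 / 440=21.54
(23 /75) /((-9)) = -23 /675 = -0.03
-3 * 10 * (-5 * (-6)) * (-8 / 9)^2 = -711.11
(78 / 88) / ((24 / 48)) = 39 / 22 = 1.77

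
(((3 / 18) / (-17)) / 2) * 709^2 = -502681 / 204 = -2464.12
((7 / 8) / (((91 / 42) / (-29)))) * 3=-1827 / 52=-35.13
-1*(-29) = 29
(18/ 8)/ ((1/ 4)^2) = 36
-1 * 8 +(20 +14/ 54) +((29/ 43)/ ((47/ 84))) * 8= 1195127/ 54567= 21.90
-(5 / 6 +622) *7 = -26159 / 6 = -4359.83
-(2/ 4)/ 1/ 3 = -1/ 6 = -0.17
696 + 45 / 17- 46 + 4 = 11163 / 17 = 656.65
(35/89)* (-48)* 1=-1680/89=-18.88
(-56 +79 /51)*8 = -22216 /51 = -435.61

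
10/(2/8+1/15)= 31.58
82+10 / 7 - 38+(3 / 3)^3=325 / 7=46.43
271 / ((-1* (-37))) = 271 / 37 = 7.32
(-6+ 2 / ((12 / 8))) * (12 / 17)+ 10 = 114 / 17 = 6.71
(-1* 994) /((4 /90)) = -22365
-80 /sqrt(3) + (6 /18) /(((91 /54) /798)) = 2052 /13 - 80 * sqrt(3) /3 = 111.66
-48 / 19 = -2.53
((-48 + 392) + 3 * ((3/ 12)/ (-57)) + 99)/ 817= 33667/ 62092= 0.54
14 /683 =0.02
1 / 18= 0.06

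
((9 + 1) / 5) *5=10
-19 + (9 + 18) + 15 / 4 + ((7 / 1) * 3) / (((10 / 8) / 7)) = 2587 / 20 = 129.35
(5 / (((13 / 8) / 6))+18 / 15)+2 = 1408 / 65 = 21.66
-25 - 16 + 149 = 108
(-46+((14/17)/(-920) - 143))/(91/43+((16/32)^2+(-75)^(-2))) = -71497621125/895212877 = -79.87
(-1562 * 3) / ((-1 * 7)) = 4686 / 7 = 669.43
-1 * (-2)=2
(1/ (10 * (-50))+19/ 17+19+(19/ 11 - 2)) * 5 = 1855313/ 18700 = 99.21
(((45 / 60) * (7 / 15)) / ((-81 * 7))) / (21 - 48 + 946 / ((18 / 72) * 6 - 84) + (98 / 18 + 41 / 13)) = 0.00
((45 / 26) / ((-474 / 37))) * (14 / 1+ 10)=-3330 / 1027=-3.24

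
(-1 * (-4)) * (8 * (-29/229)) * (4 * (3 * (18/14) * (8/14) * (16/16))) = -35.73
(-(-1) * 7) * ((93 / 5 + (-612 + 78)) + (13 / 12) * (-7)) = -219653 / 60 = -3660.88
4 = 4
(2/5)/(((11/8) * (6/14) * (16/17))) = 119/165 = 0.72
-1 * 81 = -81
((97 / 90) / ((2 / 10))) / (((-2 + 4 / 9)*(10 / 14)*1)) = -97 / 20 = -4.85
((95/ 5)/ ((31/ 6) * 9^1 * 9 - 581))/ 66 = -19/ 10725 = -0.00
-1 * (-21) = 21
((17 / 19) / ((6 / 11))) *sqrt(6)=187 *sqrt(6) / 114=4.02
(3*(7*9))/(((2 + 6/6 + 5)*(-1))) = -189/8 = -23.62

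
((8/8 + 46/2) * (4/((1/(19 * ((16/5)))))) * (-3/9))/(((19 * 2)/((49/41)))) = -12544/205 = -61.19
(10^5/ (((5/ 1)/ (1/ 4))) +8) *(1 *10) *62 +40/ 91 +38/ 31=8759096858/ 2821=3104961.67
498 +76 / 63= 31450 / 63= 499.21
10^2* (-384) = -38400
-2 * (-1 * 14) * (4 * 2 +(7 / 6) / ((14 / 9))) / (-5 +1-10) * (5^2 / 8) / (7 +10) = -875 / 272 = -3.22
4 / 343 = 0.01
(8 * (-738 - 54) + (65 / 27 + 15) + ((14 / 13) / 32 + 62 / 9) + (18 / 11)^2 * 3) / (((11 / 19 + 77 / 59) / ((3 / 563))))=-4801857607307 / 269335452672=-17.83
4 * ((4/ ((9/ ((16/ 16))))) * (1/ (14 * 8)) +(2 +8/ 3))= 1177/ 63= 18.68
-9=-9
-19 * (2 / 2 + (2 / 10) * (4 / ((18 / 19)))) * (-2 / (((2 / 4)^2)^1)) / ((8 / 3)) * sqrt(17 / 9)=1577 * sqrt(17) / 45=144.49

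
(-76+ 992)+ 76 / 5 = 4656 / 5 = 931.20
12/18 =2/3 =0.67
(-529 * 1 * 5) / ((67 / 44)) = -116380 / 67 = -1737.01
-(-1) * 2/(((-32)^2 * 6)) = 1/3072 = 0.00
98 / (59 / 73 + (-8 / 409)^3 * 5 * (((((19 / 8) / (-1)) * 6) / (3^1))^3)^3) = 250604474401792 / 119847778488567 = 2.09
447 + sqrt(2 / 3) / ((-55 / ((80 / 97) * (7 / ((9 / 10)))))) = 447 - 1120 * sqrt(6) / 28809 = 446.90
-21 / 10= -2.10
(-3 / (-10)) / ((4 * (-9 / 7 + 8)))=21 / 1880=0.01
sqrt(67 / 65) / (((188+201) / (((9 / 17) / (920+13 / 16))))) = 16* sqrt(4355) / 703656265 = 0.00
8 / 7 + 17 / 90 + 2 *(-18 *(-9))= 204959 / 630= 325.33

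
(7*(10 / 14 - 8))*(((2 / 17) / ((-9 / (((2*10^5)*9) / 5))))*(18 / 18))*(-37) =-8880000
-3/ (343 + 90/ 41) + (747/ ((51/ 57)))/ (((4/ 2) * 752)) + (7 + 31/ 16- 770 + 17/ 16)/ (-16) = 17386264105/ 361863904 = 48.05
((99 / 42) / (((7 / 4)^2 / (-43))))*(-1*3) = 34056 / 343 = 99.29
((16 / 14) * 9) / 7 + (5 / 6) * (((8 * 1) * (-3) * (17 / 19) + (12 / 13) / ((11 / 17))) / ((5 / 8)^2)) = -41.30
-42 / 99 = -14 / 33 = -0.42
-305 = -305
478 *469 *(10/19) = 2241820/19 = 117990.53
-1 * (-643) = 643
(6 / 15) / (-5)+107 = 2673 / 25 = 106.92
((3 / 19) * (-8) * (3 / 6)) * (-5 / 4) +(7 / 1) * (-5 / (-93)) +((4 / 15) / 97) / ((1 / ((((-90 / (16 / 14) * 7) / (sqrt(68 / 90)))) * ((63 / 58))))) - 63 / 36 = -27783 * sqrt(170) / 191284 - 4129 / 7068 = -2.48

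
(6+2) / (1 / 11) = 88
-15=-15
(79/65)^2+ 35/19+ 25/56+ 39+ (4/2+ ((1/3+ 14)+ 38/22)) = 9023472067/148348200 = 60.83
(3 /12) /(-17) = -1 /68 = -0.01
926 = 926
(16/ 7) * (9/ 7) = 144/ 49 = 2.94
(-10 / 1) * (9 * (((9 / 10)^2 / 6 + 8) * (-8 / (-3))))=-9762 / 5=-1952.40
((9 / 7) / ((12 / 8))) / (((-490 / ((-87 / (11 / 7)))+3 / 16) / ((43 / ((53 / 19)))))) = 6823584 / 4667551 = 1.46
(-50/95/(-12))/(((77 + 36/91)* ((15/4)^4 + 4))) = 4480/1594964823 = 0.00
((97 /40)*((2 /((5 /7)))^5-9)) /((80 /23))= 1137138469 /10000000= 113.71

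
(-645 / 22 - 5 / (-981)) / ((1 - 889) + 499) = 632635 / 8395398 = 0.08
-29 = -29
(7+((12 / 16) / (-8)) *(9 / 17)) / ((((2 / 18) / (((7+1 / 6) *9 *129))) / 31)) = 17554574259 / 1088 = 16134718.99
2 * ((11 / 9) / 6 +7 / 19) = 587 / 513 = 1.14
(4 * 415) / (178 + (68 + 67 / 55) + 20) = 91300 / 14697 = 6.21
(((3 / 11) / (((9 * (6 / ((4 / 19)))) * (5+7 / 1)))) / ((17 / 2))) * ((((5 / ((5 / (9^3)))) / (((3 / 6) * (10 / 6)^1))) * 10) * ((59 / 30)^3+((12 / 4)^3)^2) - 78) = 536979733 / 7994250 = 67.17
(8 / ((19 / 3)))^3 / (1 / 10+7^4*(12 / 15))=46080 / 43918177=0.00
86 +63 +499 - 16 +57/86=54409/86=632.66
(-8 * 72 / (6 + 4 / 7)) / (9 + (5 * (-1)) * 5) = 5.48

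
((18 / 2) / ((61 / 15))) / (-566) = -135 / 34526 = -0.00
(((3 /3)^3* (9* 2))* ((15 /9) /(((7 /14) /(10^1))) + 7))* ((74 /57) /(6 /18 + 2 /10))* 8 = 268620 /19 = 14137.89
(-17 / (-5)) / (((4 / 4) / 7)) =119 / 5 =23.80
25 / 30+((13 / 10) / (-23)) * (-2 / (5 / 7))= 0.99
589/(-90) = -589/90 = -6.54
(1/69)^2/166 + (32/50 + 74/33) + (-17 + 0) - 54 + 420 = 76478003201/217339650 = 351.88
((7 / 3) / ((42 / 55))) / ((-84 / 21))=-55 / 72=-0.76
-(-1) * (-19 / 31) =-19 / 31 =-0.61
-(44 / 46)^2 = -484 / 529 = -0.91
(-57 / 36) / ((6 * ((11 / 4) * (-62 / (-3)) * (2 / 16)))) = -38 / 1023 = -0.04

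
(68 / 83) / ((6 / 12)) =136 / 83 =1.64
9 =9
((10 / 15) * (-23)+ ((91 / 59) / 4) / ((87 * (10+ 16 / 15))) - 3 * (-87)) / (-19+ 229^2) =837310013 / 178670531664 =0.00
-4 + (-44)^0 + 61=58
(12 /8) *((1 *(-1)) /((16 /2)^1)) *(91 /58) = -273 /928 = -0.29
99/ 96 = 33/ 32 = 1.03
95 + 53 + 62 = 210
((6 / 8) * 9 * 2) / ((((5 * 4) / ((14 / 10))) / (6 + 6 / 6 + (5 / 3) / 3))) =357 / 50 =7.14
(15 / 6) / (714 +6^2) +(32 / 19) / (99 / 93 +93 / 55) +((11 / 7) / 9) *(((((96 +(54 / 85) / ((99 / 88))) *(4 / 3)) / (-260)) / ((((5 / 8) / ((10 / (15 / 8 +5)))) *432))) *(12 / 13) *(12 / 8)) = 275520549823 / 448787020500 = 0.61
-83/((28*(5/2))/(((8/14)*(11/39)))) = -1826/9555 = -0.19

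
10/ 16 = 5/ 8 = 0.62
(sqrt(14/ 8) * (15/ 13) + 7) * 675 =10125 * sqrt(7)/ 26 + 4725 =5755.32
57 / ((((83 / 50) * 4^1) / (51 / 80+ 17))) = 4845 / 32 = 151.41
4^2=16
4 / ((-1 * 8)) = -1 / 2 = -0.50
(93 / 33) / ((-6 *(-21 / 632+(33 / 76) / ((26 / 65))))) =-46531 / 104247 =-0.45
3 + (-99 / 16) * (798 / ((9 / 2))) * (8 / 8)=-4377 / 4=-1094.25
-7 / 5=-1.40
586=586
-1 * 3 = -3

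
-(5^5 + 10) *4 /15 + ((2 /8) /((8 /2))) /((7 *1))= -93631 /112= -835.99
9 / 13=0.69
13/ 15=0.87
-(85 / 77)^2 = -7225 / 5929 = -1.22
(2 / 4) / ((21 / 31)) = 31 / 42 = 0.74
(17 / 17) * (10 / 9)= 10 / 9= 1.11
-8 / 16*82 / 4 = -41 / 4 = -10.25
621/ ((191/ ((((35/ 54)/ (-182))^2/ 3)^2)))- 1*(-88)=21770239951204391/ 247389090354432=88.00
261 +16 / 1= 277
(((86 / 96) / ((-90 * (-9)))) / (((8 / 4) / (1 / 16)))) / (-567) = -43 / 705438720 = -0.00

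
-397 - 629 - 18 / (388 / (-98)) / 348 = -11544405 / 11252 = -1025.99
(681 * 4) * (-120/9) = -36320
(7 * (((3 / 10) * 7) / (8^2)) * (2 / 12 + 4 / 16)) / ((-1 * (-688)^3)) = 49 / 166738264064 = 0.00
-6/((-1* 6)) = 1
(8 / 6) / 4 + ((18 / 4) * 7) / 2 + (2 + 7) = 25.08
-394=-394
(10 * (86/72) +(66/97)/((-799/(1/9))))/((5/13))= 31.06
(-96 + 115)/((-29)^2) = 19/841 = 0.02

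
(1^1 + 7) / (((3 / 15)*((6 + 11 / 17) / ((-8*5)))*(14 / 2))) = -27200 / 791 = -34.39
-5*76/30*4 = -152/3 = -50.67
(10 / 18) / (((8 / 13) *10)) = 13 / 144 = 0.09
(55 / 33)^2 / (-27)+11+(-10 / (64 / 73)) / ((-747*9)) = 7034183 / 645408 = 10.90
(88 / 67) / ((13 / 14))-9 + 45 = 32588 / 871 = 37.41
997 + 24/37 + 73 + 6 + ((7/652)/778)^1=20207050275/18768472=1076.65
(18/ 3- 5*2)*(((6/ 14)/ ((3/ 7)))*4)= -16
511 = 511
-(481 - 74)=-407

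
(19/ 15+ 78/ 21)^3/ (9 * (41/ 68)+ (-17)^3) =-9727785356/ 386316826875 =-0.03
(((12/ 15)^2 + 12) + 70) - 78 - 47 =-1059/ 25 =-42.36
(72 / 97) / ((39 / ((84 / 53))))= 2016 / 66833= 0.03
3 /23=0.13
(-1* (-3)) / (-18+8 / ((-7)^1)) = -21 / 134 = -0.16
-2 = -2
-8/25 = -0.32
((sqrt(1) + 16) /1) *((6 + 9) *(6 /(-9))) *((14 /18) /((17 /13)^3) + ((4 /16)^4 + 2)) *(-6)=133101725 /55488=2398.75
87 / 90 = 0.97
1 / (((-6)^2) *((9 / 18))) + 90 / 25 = 329 / 90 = 3.66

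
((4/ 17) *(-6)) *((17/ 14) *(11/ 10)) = -66/ 35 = -1.89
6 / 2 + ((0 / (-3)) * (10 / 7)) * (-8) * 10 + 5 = 8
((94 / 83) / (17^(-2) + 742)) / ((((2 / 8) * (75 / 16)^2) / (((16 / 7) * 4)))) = 1780350976 / 700813456875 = 0.00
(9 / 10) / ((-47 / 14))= -63 / 235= -0.27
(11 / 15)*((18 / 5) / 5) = 66 / 125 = 0.53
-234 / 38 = -117 / 19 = -6.16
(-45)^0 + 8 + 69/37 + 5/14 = 11.22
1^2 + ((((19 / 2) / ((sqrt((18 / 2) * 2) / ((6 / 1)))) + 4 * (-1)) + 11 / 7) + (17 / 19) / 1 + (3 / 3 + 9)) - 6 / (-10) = 6694 / 665 + 19 * sqrt(2) / 2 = 23.50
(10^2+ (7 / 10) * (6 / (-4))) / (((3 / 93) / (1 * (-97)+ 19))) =-2392611 / 10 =-239261.10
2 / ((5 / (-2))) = -4 / 5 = -0.80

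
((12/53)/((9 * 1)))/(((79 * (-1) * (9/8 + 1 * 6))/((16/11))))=-512/7875747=-0.00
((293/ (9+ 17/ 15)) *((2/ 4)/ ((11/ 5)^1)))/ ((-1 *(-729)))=7325/ 812592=0.01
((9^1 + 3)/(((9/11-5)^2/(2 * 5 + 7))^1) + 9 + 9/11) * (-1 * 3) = -64.45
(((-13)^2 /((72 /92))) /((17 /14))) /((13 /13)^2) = 27209 /153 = 177.84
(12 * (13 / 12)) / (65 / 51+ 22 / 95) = 62985 / 7297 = 8.63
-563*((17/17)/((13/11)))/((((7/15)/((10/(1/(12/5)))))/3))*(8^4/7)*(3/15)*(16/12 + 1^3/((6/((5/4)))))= -8447053824/637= -13260681.04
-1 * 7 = -7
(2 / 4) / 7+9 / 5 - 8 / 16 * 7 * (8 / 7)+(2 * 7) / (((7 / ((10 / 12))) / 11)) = 3403 / 210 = 16.20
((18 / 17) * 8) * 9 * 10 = 12960 / 17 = 762.35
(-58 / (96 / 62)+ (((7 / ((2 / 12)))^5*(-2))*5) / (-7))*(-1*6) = -4480841341 / 4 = -1120210335.25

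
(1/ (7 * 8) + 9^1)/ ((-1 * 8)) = -505/ 448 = -1.13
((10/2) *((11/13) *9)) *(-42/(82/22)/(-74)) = 114345/19721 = 5.80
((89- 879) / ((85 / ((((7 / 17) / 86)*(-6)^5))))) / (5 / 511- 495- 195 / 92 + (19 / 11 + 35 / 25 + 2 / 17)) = -11118668964480 / 15868864133377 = -0.70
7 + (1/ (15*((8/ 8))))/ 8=841/ 120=7.01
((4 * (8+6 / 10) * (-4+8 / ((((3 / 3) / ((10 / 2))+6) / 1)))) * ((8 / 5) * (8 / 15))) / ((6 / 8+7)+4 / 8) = -1232896 / 127875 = -9.64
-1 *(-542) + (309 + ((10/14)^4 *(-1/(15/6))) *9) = 2041001/2401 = 850.06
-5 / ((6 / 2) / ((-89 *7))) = 3115 / 3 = 1038.33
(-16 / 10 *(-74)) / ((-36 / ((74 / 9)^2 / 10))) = -405224 / 18225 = -22.23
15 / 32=0.47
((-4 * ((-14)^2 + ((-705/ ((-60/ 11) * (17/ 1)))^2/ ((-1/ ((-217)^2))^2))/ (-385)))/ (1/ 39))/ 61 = 300188221463403/ 352580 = 851404564.82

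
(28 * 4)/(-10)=-56/5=-11.20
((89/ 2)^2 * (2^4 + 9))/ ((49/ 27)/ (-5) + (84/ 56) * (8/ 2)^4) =26733375/ 207164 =129.04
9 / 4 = 2.25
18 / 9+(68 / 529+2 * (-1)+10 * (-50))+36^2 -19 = 777.13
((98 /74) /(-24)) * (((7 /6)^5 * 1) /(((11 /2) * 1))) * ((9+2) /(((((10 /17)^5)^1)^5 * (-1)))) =4752359811047640340359030289145054951 /34525440000000000000000000000000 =137648.06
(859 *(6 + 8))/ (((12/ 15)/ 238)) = 3577735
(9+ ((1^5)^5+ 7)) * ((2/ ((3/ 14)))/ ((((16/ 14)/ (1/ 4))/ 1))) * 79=65807/ 24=2741.96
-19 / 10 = -1.90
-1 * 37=-37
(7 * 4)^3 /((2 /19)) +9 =208553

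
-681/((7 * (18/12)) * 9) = -454/63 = -7.21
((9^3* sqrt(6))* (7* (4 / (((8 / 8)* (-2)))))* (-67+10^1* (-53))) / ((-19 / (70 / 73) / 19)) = -426508740* sqrt(6) / 73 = -14311353.20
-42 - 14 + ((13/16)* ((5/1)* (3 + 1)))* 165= 10501/4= 2625.25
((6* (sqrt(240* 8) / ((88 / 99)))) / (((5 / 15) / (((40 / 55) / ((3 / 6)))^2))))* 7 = 290304* sqrt(30) / 121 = 13141.00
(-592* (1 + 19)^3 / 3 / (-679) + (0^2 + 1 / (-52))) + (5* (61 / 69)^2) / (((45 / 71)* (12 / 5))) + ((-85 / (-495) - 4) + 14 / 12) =58036007355439 / 24963056118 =2324.88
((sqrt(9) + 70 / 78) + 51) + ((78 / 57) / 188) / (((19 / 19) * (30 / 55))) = 2549837 / 46436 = 54.91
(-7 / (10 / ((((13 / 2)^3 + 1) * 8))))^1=-1543.50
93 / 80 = 1.16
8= 8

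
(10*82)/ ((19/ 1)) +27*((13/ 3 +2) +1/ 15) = 20516/ 95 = 215.96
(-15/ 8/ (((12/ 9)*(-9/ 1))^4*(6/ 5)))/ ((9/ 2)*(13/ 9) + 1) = -5/ 497664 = -0.00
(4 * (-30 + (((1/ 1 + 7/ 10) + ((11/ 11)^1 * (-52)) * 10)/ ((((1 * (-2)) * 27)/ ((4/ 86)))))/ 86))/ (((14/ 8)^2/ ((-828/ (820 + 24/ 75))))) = 55105455280/ 1393533981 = 39.54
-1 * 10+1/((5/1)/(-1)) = -51/5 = -10.20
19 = 19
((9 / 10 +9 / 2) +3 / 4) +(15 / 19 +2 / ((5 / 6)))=3549 / 380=9.34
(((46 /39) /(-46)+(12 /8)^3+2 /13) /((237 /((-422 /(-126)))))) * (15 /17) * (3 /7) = 1153115 /61595352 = 0.02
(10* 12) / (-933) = -40 / 311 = -0.13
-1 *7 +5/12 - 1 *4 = -127/12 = -10.58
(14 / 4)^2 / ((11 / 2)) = 2.23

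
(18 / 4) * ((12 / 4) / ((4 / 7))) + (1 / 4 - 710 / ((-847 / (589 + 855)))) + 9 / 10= 41848977 / 33880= 1235.21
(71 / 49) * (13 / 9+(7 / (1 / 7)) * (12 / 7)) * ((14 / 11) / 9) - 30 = -77912 / 6237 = -12.49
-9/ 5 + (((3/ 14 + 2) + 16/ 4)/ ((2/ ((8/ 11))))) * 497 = 1121.29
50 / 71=0.70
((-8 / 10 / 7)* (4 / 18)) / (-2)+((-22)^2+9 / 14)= 484.66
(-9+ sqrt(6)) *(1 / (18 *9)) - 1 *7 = -127 / 18+ sqrt(6) / 162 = -7.04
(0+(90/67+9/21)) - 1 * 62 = -28247/469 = -60.23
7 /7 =1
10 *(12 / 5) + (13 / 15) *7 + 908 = 938.07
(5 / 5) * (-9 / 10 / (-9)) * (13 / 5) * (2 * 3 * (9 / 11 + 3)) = 1638 / 275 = 5.96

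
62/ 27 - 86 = -83.70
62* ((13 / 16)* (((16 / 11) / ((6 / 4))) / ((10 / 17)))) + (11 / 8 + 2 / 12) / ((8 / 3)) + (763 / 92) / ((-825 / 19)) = 33772281 / 404800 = 83.43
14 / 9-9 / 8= 31 / 72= 0.43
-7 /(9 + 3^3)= -0.19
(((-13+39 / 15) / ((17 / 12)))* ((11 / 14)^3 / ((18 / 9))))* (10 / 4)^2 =-259545 / 23324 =-11.13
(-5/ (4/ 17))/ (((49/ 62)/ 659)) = -1736465/ 98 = -17719.03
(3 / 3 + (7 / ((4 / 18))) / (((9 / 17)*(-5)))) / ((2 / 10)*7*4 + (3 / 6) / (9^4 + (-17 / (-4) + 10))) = -2866809 / 1472876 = -1.95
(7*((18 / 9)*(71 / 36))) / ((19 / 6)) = 497 / 57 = 8.72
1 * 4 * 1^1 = 4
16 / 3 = 5.33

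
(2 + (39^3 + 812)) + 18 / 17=1022279 / 17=60134.06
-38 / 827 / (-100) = 19 / 41350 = 0.00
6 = 6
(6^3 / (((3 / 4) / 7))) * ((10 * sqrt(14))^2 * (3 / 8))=1058400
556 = 556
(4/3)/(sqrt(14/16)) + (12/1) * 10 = 8 * sqrt(14)/21 + 120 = 121.43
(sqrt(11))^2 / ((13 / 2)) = 22 / 13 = 1.69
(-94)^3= -830584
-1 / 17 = -0.06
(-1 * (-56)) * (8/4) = 112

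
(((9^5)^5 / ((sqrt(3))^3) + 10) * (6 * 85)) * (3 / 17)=900 + 7178979876918525887702490 * sqrt(3)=12434357893337452079715800.00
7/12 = 0.58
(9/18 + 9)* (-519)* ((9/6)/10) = -739.58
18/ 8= 9/ 4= 2.25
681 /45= 227 /15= 15.13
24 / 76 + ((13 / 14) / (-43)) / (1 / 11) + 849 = 9711757 / 11438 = 849.08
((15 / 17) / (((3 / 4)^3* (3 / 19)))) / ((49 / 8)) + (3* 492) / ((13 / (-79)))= -2621908244 / 292383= -8967.38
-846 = -846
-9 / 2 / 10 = -9 / 20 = -0.45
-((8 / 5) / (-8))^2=-1 / 25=-0.04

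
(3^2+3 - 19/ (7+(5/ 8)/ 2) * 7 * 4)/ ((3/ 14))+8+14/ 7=-96002/ 351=-273.51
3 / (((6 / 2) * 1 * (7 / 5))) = 5 / 7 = 0.71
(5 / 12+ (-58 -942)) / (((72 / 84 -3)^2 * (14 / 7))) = -117551 / 1080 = -108.84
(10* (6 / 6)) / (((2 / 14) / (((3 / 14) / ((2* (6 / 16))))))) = 20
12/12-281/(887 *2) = 1493/1774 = 0.84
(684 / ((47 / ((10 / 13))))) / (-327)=-2280 / 66599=-0.03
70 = 70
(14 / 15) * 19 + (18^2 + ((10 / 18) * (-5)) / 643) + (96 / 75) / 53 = 2620486369 / 7667775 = 341.75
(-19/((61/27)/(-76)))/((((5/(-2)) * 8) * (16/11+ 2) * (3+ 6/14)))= -13167/4880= -2.70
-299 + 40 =-259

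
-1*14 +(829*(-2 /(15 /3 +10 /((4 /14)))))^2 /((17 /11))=7464451 /6800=1097.71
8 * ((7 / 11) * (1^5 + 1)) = 10.18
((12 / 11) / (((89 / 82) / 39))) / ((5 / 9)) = 345384 / 4895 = 70.56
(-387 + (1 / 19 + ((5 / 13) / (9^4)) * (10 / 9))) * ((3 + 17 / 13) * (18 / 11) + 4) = -8916992712920 / 2085669729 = -4275.36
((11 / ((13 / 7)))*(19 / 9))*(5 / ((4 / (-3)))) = -7315 / 156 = -46.89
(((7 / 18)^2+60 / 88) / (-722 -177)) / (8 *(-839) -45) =2969 / 21649671252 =0.00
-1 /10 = -0.10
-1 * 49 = -49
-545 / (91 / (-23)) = 137.75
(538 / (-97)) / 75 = -0.07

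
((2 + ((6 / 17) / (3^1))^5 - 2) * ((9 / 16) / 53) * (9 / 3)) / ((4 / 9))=243 / 150504842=0.00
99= 99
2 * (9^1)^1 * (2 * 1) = 36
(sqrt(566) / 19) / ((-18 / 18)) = -sqrt(566) / 19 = -1.25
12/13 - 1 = -1/13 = -0.08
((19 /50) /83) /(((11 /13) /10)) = 247 /4565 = 0.05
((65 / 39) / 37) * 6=10 / 37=0.27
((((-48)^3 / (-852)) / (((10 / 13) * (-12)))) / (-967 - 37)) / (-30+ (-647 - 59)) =-39 / 2049415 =-0.00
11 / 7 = 1.57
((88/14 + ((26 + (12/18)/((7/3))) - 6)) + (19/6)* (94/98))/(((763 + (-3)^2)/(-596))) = -1297045/56742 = -22.86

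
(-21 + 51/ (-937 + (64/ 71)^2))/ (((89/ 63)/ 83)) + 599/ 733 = -42287992716577/ 34208260453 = -1236.19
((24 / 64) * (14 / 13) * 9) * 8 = 378 / 13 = 29.08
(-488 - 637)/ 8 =-1125/ 8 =-140.62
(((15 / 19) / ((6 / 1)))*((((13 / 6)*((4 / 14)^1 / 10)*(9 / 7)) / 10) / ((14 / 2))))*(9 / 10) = 351 / 2606800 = 0.00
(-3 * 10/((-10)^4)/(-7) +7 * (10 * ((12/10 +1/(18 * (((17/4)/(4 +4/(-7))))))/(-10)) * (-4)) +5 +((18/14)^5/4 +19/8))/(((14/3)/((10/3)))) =18475449089/600009900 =30.79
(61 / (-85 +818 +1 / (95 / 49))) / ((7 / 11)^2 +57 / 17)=2384063 / 107731464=0.02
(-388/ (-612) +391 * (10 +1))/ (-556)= -7.74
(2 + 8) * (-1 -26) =-270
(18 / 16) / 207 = 1 / 184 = 0.01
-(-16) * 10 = 160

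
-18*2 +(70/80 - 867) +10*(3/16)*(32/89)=-641833/712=-901.45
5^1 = 5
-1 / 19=-0.05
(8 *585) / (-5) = -936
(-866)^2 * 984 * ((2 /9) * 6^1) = 983942272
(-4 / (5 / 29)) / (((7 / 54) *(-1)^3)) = 6264 / 35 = 178.97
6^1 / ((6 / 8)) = 8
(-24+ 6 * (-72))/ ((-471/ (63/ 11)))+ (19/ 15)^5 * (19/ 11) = 14657978317/ 1311440625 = 11.18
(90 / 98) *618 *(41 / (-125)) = -228042 / 1225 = -186.16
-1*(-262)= 262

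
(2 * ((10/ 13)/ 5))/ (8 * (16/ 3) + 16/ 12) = 1/ 143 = 0.01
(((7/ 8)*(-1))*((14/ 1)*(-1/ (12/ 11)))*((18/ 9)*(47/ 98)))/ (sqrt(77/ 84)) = 47*sqrt(33)/ 24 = 11.25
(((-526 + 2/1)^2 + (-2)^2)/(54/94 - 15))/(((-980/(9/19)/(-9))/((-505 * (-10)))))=-43990805025/105203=-418151.62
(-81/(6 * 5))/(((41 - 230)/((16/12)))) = 2/105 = 0.02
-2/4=-1/2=-0.50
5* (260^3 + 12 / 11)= 966680060 / 11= 87880005.45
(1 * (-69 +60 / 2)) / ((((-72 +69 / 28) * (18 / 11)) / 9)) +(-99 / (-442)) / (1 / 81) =553565 / 26078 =21.23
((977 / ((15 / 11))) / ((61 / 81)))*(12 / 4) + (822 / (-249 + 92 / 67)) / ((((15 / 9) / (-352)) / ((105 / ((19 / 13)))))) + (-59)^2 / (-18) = 91770364197289 / 1730607210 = 53027.84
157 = 157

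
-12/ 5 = -2.40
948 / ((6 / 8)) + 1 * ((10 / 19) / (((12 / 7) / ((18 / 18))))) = 144131 / 114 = 1264.31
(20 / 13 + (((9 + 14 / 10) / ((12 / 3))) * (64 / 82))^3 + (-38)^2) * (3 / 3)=162831315848 / 111996625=1453.89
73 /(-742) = -73 /742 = -0.10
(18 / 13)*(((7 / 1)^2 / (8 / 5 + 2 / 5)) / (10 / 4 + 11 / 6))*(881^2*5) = 5134305015 / 169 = 30380503.05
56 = 56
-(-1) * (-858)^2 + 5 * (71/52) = 38280883/52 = 736170.83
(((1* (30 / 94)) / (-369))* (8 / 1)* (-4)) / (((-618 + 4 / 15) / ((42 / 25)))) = -672 / 8927791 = -0.00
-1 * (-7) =7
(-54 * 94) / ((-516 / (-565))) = -238995 / 43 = -5558.02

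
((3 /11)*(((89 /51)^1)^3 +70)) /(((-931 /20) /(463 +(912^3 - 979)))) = -4592923320203920 /13722009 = -334712163.52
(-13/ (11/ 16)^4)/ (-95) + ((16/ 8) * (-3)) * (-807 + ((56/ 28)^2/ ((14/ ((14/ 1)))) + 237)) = 3396.61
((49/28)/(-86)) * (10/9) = -35/1548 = -0.02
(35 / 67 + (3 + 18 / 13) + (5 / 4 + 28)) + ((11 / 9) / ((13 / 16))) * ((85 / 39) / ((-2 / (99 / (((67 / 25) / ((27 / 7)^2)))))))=-1923599089 / 2219308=-866.76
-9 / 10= -0.90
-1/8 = -0.12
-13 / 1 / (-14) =13 / 14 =0.93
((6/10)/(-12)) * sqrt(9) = -3/20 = -0.15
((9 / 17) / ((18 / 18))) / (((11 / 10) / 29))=2610 / 187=13.96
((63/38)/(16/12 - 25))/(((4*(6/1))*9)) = -7/21584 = -0.00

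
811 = 811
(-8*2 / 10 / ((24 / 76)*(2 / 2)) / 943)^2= 0.00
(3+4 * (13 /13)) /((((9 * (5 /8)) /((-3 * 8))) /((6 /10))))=-448 /25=-17.92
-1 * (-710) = 710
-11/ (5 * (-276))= 11/ 1380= 0.01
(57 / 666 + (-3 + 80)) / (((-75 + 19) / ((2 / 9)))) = -17113 / 55944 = -0.31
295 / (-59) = -5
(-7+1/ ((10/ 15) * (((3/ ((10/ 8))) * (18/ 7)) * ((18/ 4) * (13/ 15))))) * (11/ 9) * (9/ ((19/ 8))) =-214291/ 6669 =-32.13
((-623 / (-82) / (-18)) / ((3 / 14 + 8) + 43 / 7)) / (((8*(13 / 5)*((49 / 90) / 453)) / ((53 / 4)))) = -17806675 / 1142752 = -15.58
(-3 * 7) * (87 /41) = -1827 /41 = -44.56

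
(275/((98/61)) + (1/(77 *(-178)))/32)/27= 175175731/27631296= 6.34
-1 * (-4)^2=-16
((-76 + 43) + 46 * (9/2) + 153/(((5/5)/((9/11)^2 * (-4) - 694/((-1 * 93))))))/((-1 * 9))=-377624/3751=-100.67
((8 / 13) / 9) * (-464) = -3712 / 117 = -31.73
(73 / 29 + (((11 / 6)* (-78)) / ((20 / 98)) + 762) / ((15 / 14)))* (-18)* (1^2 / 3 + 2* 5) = -8054668 / 725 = -11109.89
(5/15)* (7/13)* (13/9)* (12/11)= 0.28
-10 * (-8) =80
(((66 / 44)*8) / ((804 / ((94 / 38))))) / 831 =47 / 1057863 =0.00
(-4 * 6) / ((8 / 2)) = -6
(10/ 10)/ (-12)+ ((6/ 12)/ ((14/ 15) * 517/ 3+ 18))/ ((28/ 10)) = -55661/ 676032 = -0.08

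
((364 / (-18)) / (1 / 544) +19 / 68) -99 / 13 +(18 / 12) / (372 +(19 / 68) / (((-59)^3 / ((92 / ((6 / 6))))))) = -113752161453447121 / 10333382952204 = -11008.22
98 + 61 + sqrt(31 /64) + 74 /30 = sqrt(31) /8 + 2422 /15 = 162.16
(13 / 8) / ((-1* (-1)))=13 / 8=1.62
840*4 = 3360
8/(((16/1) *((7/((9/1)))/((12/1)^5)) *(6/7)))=186624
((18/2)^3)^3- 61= 387420428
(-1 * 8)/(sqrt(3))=-8 * sqrt(3)/3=-4.62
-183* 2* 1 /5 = -366 /5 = -73.20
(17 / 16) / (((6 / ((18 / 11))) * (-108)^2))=17 / 684288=0.00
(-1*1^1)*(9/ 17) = -9/ 17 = -0.53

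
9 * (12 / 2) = 54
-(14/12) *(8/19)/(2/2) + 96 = 5444/57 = 95.51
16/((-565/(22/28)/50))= -880/791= -1.11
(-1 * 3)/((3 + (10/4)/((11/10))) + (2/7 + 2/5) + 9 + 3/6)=-2310/11903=-0.19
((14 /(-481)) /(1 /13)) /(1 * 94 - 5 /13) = -182 /45029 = -0.00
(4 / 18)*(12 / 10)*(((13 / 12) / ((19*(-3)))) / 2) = -13 / 5130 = -0.00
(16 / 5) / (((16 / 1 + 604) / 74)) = 296 / 775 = 0.38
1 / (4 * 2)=1 / 8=0.12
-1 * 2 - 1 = -3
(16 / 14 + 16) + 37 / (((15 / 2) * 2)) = 2059 / 105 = 19.61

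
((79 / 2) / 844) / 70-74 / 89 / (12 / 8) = -17466587 / 31548720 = -0.55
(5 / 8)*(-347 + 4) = -1715 / 8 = -214.38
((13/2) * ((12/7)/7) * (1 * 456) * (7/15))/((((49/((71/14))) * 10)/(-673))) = -141628812/60025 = -2359.50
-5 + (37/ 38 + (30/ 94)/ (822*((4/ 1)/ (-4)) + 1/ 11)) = -65020101/ 16147226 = -4.03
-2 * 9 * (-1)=18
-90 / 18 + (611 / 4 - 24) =123.75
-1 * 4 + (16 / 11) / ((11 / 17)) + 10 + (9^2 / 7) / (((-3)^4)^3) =45835267 / 5557167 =8.25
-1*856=-856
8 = 8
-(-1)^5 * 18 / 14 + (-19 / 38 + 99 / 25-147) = -49789 / 350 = -142.25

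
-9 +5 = -4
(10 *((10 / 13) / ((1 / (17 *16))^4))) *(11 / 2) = 3010497740800 / 13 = 231576749292.31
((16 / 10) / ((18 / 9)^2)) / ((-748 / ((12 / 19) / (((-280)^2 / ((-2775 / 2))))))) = 333 / 55711040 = 0.00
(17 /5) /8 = 0.42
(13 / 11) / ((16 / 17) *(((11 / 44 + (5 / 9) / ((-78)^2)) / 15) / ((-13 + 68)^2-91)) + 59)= 0.02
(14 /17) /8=7 /68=0.10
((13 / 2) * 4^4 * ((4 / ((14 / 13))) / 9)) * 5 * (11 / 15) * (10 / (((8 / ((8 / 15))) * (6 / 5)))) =2379520 / 1701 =1398.89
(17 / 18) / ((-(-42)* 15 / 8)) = 34 / 2835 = 0.01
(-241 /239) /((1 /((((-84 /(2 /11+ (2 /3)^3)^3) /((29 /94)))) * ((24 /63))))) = 2373964582968 /2480681141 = 956.98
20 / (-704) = -5 / 176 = -0.03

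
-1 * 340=-340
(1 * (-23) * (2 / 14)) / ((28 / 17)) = -391 / 196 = -1.99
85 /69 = 1.23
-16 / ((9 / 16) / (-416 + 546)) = -33280 / 9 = -3697.78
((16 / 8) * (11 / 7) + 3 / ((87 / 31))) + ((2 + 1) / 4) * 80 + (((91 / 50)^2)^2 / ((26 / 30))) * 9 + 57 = 59669758557 / 253750000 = 235.15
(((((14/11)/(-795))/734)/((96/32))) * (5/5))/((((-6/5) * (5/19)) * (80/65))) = 1729/924311520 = 0.00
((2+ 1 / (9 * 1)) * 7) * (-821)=-109193 / 9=-12132.56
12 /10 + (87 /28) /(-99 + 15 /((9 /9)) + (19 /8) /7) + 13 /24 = 191657 /112440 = 1.70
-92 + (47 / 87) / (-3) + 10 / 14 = -167108 / 1827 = -91.47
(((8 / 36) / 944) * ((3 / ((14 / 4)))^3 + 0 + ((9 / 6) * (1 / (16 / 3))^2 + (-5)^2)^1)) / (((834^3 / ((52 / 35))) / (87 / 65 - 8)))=-0.00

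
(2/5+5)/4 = 27/20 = 1.35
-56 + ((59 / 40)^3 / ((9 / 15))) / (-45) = -96973379 / 1728000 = -56.12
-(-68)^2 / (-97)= 4624 / 97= 47.67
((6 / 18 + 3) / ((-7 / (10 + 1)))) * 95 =-10450 / 21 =-497.62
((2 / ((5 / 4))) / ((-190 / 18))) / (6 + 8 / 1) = -36 / 3325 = -0.01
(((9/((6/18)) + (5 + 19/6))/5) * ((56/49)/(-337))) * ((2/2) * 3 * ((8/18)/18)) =-1688/955395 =-0.00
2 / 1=2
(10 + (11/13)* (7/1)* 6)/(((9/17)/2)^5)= 26897771008/767637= 35039.70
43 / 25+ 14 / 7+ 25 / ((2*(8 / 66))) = 21369 / 200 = 106.84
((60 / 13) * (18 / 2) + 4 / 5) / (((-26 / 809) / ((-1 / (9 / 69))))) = 10099.89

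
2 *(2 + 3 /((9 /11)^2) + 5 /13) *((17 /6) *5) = 204850 /1053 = 194.54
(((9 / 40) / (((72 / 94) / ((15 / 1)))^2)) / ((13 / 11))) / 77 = 11045 / 11648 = 0.95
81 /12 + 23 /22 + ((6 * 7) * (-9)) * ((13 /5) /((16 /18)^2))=-2175467 /1760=-1236.06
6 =6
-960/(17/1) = -960/17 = -56.47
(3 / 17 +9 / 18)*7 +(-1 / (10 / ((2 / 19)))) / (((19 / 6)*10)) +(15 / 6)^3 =24989817 / 1227400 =20.36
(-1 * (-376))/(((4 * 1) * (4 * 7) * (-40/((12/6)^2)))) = -47/140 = -0.34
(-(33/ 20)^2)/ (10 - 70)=363/ 8000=0.05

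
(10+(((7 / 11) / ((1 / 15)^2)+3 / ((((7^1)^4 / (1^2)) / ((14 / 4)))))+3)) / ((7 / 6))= 3535743 / 26411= 133.87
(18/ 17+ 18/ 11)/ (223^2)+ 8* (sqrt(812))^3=504/ 9299323+ 12992* sqrt(203)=185107.51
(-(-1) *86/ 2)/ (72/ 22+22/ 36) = 8514/ 769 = 11.07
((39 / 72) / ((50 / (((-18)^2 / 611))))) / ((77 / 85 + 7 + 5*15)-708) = -0.00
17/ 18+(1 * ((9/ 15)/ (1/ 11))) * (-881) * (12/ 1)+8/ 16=-3139819/ 45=-69773.76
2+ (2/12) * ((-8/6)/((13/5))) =224/117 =1.91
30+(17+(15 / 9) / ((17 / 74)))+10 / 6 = 2852 / 51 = 55.92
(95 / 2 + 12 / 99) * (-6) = -3143 / 11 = -285.73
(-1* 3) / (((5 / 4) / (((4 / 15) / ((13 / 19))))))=-304 / 325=-0.94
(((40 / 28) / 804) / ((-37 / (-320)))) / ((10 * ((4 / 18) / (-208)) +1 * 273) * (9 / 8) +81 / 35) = 1664000 / 33505626057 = 0.00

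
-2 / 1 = -2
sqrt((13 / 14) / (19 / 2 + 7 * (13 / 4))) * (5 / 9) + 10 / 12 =5 * sqrt(23478) / 8127 + 5 / 6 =0.93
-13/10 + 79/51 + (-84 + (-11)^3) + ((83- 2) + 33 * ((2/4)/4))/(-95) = -54870479/38760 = -1415.65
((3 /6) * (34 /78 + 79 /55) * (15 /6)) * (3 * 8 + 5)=29116 /429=67.87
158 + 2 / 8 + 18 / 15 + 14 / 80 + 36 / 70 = 44839 / 280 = 160.14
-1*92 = -92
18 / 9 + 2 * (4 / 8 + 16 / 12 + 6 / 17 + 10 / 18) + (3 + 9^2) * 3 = 39701 / 153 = 259.48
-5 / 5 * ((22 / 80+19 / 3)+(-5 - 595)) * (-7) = -498449 / 120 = -4153.74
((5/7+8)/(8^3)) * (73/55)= 4453/197120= 0.02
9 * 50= 450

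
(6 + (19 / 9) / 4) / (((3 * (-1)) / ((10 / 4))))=-1175 / 216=-5.44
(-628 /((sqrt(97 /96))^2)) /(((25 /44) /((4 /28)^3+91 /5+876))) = -4068026366976 /4158875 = -978155.48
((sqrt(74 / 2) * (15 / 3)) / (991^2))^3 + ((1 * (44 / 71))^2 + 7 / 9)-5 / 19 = 4625 * sqrt(37) / 947200518061237441 + 774664 / 862011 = 0.90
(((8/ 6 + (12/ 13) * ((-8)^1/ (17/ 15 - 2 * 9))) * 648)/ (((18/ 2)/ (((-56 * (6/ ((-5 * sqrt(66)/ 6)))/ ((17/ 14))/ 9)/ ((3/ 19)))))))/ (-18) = -122504704 * sqrt(66)/ 4884165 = -203.77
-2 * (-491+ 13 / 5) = 976.80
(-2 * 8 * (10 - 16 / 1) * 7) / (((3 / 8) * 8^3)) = 7 / 2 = 3.50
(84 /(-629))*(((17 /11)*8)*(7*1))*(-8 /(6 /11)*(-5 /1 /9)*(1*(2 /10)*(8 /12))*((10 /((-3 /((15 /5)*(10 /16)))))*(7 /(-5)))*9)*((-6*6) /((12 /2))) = 5932.97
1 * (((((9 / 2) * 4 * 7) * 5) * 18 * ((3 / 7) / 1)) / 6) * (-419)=-339390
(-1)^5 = -1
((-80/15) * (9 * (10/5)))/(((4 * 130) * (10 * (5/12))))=-72/1625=-0.04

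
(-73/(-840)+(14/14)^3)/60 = 913/50400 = 0.02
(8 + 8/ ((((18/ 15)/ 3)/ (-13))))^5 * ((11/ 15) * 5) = -3726268406784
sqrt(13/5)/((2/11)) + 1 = 9.87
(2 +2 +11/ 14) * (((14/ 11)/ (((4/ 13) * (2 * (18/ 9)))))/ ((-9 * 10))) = -871/ 15840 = -0.05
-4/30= -2/15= -0.13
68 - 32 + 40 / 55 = 404 / 11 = 36.73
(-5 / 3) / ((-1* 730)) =1 / 438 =0.00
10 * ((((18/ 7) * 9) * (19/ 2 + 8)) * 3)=12150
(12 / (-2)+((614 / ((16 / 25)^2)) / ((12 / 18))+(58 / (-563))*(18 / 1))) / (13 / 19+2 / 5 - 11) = -10226586695 / 45256192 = -225.97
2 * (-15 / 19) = -30 / 19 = -1.58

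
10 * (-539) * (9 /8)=-24255 /4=-6063.75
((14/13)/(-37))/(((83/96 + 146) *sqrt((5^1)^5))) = -1344 *sqrt(5)/847702375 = -0.00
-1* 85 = -85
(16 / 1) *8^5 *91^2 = 4341628928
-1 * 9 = -9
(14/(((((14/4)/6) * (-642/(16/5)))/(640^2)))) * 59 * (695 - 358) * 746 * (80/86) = -3110646421913600/4601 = -676080509001.00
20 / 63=0.32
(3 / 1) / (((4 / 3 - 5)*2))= -9 / 22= -0.41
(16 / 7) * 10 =160 / 7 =22.86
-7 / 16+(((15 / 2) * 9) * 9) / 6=1613 / 16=100.81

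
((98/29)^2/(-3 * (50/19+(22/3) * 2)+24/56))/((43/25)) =-6386660/49507147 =-0.13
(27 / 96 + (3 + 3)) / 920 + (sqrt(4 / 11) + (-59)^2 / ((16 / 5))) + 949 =2 * sqrt(11) / 11 + 59963961 / 29440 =2037.42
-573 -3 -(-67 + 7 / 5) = -2552 / 5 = -510.40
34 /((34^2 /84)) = 42 /17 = 2.47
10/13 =0.77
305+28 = 333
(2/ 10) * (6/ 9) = 2/ 15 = 0.13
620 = 620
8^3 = 512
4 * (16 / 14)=32 / 7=4.57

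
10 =10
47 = 47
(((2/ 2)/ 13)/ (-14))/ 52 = -1/ 9464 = -0.00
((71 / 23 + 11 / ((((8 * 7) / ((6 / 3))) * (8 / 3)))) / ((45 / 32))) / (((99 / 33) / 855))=316597 / 483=655.48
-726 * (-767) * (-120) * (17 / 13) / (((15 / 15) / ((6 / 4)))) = -131072040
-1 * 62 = -62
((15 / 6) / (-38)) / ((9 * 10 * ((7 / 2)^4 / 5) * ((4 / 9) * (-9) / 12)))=10 / 136857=0.00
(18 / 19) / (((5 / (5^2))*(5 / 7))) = 126 / 19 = 6.63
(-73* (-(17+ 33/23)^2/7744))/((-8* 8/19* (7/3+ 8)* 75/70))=-27272581/317484640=-0.09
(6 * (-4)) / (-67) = 24 / 67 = 0.36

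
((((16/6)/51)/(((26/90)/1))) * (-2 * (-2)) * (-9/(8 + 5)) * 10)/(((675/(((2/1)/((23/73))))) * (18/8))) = -0.02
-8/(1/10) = -80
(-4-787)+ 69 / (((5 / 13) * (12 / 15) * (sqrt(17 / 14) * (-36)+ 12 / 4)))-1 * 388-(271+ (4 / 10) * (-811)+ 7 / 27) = -740174743 / 657180-897 * sqrt(238) / 2434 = -1131.97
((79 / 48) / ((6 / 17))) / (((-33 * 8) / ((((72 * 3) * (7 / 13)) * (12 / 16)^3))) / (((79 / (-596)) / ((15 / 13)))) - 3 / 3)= 6684111 / 65700064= 0.10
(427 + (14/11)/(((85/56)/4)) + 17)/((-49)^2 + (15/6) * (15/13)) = 10875176/58438435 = 0.19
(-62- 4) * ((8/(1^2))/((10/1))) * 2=-105.60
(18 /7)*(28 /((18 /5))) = 20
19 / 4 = 4.75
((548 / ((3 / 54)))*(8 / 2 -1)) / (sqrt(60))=4932*sqrt(15) / 5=3820.31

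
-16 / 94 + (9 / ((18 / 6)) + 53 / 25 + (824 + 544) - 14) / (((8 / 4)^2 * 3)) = 265761 / 2350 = 113.09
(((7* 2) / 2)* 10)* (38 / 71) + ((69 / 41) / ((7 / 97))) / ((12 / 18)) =2952449 / 40754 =72.45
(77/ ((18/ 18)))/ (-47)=-77/ 47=-1.64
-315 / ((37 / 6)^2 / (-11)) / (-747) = -13860 / 113627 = -0.12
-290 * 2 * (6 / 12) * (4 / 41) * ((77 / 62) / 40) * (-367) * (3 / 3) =819511 / 2542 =322.39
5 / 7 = 0.71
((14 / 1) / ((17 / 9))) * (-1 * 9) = -1134 / 17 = -66.71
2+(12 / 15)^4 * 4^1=3.64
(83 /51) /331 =83 /16881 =0.00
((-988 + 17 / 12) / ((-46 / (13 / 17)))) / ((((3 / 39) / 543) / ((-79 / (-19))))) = 28609310509 / 59432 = 481378.90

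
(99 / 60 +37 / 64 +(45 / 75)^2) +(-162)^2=41994541 / 1600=26246.59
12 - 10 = 2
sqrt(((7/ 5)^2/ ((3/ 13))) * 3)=7 * sqrt(13)/ 5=5.05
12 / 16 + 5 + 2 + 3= 43 / 4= 10.75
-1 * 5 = -5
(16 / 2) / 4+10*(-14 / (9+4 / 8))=-242 / 19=-12.74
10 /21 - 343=-7193 /21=-342.52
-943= -943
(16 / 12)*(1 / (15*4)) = 1 / 45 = 0.02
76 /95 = 4 /5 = 0.80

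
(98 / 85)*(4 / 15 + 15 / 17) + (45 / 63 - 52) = -7580327 / 151725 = -49.96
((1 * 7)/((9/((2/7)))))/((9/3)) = 2/27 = 0.07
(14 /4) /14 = 1 /4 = 0.25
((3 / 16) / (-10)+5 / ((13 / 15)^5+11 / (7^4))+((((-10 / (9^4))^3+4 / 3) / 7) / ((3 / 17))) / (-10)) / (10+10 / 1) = 0.50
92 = 92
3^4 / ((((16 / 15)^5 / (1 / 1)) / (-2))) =-61509375 / 524288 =-117.32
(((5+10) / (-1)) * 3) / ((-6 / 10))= 75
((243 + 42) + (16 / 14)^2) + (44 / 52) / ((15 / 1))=2736194 / 9555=286.36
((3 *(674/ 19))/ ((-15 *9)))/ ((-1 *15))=674/ 12825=0.05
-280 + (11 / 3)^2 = -2399 / 9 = -266.56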